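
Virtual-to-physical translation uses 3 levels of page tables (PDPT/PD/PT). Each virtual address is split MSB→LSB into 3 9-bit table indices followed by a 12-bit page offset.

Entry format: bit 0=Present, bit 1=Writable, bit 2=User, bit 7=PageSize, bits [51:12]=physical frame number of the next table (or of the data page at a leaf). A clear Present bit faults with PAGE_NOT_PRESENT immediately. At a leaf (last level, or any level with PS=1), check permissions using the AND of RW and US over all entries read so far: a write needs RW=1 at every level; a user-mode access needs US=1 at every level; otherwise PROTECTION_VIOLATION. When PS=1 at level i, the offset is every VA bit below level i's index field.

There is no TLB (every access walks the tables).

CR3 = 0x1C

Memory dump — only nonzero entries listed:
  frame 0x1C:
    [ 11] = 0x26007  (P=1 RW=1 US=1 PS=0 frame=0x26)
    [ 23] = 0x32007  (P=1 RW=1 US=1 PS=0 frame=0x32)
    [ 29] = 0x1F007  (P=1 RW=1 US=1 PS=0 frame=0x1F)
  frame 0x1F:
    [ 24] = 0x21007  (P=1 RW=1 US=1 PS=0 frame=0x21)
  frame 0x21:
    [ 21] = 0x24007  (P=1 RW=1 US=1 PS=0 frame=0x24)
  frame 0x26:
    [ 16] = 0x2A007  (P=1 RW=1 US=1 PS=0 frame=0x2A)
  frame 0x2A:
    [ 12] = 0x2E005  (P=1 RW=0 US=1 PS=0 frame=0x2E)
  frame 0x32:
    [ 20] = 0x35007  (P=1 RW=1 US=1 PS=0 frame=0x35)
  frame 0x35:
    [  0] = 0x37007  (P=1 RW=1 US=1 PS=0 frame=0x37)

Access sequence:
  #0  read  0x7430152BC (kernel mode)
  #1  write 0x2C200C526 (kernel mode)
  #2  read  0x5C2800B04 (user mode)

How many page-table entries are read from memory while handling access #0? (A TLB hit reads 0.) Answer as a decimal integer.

Walk each access:
#0 VA=0x7430152BC (r,kernel):
  [0] read 0x1C idx=29: raw=0x1F007 flags P=1 W=1 U=1 S=0
  [1] read 0x1F idx=24: raw=0x21007 flags P=1 W=1 U=1 S=0
  [2] read 0x21 idx=21: raw=0x24007 flags P=1 W=1 U=1 S=0
  ⇒ phys 0x242BC  [3 reads]
#1 VA=0x2C200C526 (w,kernel):
  [0] read 0x1C idx=11: raw=0x26007 flags P=1 W=1 U=1 S=0
  [1] read 0x26 idx=16: raw=0x2A007 flags P=1 W=1 U=1 S=0
  [2] read 0x2A idx=12: raw=0x2E005 flags P=1 W=0 U=1 S=0
  ✗ PROTECTION_VIOLATION  [3 reads]
#2 VA=0x5C2800B04 (r,user):
  [0] read 0x1C idx=23: raw=0x32007 flags P=1 W=1 U=1 S=0
  [1] read 0x32 idx=20: raw=0x35007 flags P=1 W=1 U=1 S=0
  [2] read 0x35 idx=0: raw=0x37007 flags P=1 W=1 U=1 S=0
  ⇒ phys 0x37B04  [3 reads]

Entries read for #0: 3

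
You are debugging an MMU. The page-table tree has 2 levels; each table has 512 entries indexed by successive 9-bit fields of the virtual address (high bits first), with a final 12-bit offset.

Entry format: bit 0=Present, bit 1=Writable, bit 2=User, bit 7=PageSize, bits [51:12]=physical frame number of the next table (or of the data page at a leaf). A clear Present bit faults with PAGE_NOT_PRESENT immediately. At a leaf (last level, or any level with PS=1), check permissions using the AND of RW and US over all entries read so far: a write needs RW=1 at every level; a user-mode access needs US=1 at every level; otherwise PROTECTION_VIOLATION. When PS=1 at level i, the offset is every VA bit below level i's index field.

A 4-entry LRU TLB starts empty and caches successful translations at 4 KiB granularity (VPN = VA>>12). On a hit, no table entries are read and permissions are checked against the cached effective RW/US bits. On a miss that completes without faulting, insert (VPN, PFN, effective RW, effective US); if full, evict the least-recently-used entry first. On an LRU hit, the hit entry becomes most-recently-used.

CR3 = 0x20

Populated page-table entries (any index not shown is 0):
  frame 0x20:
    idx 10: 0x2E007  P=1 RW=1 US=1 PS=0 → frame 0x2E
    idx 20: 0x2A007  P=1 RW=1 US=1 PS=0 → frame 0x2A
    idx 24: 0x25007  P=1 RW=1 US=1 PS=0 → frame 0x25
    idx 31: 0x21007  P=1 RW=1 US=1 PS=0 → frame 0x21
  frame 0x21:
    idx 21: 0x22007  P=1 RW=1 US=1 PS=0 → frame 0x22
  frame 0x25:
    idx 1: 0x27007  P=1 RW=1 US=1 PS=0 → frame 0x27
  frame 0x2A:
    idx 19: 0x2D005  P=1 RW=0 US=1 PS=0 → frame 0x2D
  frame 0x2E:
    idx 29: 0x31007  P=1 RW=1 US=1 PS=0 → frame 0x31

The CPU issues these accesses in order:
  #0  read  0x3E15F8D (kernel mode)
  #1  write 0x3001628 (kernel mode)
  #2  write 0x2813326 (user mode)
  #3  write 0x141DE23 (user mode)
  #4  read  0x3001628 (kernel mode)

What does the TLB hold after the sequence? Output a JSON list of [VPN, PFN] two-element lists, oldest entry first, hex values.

Walk each access:
#0 VA=0x3E15F8D (r,kernel):
  L0 @0x20[31] → 0x21007  P=1,RW=1,US=1,PS=0
  L1 @0x21[21] → 0x22007  P=1,RW=1,US=1,PS=0
  → PA=0x22F8D  (2 entries read)
#1 VA=0x3001628 (w,kernel):
  L0 @0x20[24] → 0x25007  P=1,RW=1,US=1,PS=0
  L1 @0x25[1] → 0x27007  P=1,RW=1,US=1,PS=0
  → PA=0x27628  (2 entries read)
#2 VA=0x2813326 (w,user):
  L0 @0x20[20] → 0x2A007  P=1,RW=1,US=1,PS=0
  L1 @0x2A[19] → 0x2D005  P=1,RW=0,US=1,PS=0
  → PROTECTION_VIOLATION  (2 entries read)
#3 VA=0x141DE23 (w,user):
  L0 @0x20[10] → 0x2E007  P=1,RW=1,US=1,PS=0
  L1 @0x2E[29] → 0x31007  P=1,RW=1,US=1,PS=0
  → PA=0x31E23  (2 entries read)
#4 VA=0x3001628 (r,kernel):
  TLB hit vpn=0x3001 → PA=0x27628

TLB: [["0x3E15", "0x22"], ["0x141D", "0x31"], ["0x3001", "0x27"]]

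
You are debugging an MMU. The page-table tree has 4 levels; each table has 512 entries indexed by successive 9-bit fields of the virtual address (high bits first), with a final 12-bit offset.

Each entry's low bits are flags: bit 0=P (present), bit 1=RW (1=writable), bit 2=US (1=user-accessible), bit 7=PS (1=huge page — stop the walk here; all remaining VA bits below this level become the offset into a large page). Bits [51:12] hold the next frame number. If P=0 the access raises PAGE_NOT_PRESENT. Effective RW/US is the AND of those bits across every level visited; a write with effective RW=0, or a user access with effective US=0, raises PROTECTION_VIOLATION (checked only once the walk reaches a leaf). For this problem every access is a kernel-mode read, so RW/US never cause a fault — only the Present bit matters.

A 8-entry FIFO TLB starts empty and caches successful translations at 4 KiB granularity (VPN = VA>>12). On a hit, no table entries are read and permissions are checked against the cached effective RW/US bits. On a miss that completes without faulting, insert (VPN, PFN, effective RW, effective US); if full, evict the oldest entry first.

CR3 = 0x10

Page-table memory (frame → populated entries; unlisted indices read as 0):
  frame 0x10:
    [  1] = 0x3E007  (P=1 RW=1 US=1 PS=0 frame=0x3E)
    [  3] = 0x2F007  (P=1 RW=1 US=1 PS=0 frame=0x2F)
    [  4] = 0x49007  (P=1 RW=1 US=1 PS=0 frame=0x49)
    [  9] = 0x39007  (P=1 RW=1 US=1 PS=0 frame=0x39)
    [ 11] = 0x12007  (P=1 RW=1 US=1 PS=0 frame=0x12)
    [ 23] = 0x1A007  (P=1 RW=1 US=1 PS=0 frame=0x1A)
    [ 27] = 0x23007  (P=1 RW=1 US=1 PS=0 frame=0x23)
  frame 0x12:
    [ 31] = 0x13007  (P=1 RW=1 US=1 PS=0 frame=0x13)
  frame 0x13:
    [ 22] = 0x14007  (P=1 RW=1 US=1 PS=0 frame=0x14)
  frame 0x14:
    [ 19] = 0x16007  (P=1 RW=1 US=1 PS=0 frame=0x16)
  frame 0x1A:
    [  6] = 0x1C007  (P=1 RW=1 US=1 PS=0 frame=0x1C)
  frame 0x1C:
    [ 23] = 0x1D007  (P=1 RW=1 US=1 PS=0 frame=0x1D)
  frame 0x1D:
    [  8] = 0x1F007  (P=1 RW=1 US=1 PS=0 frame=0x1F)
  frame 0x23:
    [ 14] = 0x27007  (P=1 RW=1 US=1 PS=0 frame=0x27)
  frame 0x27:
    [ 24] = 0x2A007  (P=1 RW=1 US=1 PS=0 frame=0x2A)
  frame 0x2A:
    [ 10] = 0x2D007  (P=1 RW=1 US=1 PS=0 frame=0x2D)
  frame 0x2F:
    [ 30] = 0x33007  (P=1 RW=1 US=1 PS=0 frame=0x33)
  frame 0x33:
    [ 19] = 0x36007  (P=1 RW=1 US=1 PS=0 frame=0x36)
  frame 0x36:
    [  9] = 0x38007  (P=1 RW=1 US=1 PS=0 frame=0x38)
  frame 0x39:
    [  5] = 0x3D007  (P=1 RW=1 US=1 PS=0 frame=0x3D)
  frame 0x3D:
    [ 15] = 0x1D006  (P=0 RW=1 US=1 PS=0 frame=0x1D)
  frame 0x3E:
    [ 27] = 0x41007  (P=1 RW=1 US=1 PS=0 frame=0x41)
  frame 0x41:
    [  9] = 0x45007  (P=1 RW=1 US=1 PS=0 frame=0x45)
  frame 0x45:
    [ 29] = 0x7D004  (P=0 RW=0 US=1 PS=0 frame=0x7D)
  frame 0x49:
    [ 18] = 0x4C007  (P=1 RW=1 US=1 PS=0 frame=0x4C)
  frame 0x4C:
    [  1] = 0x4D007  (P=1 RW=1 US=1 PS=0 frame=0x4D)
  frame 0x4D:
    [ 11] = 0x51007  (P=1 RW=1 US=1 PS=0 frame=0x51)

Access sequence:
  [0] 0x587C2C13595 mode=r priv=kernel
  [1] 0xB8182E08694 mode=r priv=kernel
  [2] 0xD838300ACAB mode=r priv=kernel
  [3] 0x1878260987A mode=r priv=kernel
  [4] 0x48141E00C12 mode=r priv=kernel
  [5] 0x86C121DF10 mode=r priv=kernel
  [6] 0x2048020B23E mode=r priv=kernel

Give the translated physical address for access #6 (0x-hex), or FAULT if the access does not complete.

Walk each access:
#0 VA=0x587C2C13595 (r,kernel):
  [0] read 0x10 idx=11: raw=0x12007 flags P=1 W=1 U=1 S=0
  [1] read 0x12 idx=31: raw=0x13007 flags P=1 W=1 U=1 S=0
  [2] read 0x13 idx=22: raw=0x14007 flags P=1 W=1 U=1 S=0
  [3] read 0x14 idx=19: raw=0x16007 flags P=1 W=1 U=1 S=0
  → PA=0x16595  (4 entries read)
#1 VA=0xB8182E08694 (r,kernel):
  [0] read 0x10 idx=23: raw=0x1A007 flags P=1 W=1 U=1 S=0
  [1] read 0x1A idx=6: raw=0x1C007 flags P=1 W=1 U=1 S=0
  [2] read 0x1C idx=23: raw=0x1D007 flags P=1 W=1 U=1 S=0
  [3] read 0x1D idx=8: raw=0x1F007 flags P=1 W=1 U=1 S=0
  → PA=0x1F694  (4 entries read)
#2 VA=0xD838300ACAB (r,kernel):
  [0] read 0x10 idx=27: raw=0x23007 flags P=1 W=1 U=1 S=0
  [1] read 0x23 idx=14: raw=0x27007 flags P=1 W=1 U=1 S=0
  [2] read 0x27 idx=24: raw=0x2A007 flags P=1 W=1 U=1 S=0
  [3] read 0x2A idx=10: raw=0x2D007 flags P=1 W=1 U=1 S=0
  → PA=0x2DCAB  (4 entries read)
#3 VA=0x1878260987A (r,kernel):
  [0] read 0x10 idx=3: raw=0x2F007 flags P=1 W=1 U=1 S=0
  [1] read 0x2F idx=30: raw=0x33007 flags P=1 W=1 U=1 S=0
  [2] read 0x33 idx=19: raw=0x36007 flags P=1 W=1 U=1 S=0
  [3] read 0x36 idx=9: raw=0x38007 flags P=1 W=1 U=1 S=0
  → PA=0x3887A  (4 entries read)
#4 VA=0x48141E00C12 (r,kernel):
  [0] read 0x10 idx=9: raw=0x39007 flags P=1 W=1 U=1 S=0
  [1] read 0x39 idx=5: raw=0x3D007 flags P=1 W=1 U=1 S=0
  [2] read 0x3D idx=15: raw=0x1D006 flags P=0 W=1 U=1 S=0
  ✗ PAGE_NOT_PRESENT  [3 reads]
#5 VA=0x86C121DF10 (r,kernel):
  [0] read 0x10 idx=1: raw=0x3E007 flags P=1 W=1 U=1 S=0
  [1] read 0x3E idx=27: raw=0x41007 flags P=1 W=1 U=1 S=0
  [2] read 0x41 idx=9: raw=0x45007 flags P=1 W=1 U=1 S=0
  [3] read 0x45 idx=29: raw=0x7D004 flags P=0 W=0 U=1 S=0
  ✗ PAGE_NOT_PRESENT  [4 reads]
#6 VA=0x2048020B23E (r,kernel):
  [0] read 0x10 idx=4: raw=0x49007 flags P=1 W=1 U=1 S=0
  [1] read 0x49 idx=18: raw=0x4C007 flags P=1 W=1 U=1 S=0
  [2] read 0x4C idx=1: raw=0x4D007 flags P=1 W=1 U=1 S=0
  [3] read 0x4D idx=11: raw=0x51007 flags P=1 W=1 U=1 S=0
  → PA=0x5123E  (4 entries read)

Access #6 PA: 0x5123E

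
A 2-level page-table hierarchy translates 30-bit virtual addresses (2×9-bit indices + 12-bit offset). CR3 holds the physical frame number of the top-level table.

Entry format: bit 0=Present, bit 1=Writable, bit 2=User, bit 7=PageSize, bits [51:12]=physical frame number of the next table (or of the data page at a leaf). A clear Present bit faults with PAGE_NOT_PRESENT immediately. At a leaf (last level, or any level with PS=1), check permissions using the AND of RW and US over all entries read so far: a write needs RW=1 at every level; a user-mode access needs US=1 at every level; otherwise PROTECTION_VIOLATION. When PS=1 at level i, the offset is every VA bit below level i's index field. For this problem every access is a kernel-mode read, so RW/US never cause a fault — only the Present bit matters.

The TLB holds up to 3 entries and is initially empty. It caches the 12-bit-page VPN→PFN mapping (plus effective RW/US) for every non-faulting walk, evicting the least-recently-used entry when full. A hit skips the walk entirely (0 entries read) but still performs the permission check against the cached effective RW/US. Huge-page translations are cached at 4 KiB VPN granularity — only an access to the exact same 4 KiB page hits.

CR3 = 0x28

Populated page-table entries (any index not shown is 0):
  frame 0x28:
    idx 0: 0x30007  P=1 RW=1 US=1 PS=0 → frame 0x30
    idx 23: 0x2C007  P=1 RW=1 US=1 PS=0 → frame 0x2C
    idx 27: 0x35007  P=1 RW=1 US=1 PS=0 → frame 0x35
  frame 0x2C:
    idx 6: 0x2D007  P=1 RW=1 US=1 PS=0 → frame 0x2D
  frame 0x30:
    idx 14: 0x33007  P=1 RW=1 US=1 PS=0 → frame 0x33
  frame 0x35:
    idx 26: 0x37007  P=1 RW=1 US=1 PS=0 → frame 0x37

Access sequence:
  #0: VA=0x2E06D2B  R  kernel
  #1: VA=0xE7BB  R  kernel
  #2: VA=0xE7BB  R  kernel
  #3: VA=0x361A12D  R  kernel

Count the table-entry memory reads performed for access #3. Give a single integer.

Walk each access:
#0 VA=0x2E06D2B (r,kernel):
  [0] read 0x28 idx=23: raw=0x2C007 flags P=1 W=1 U=1 S=0
  [1] read 0x2C idx=6: raw=0x2D007 flags P=1 W=1 U=1 S=0
  ✓ 0x2DD2B  — 2 lookups
#1 VA=0xE7BB (r,kernel):
  [0] read 0x28 idx=0: raw=0x30007 flags P=1 W=1 U=1 S=0
  [1] read 0x30 idx=14: raw=0x33007 flags P=1 W=1 U=1 S=0
  ✓ 0x337BB  — 2 lookups
#2 VA=0xE7BB (r,kernel):
  TLB hit vpn=0xE → PA=0x337BB
#3 VA=0x361A12D (r,kernel):
  [0] read 0x28 idx=27: raw=0x35007 flags P=1 W=1 U=1 S=0
  [1] read 0x35 idx=26: raw=0x37007 flags P=1 W=1 U=1 S=0
  ✓ 0x3712D  — 2 lookups

Entries read for #3: 2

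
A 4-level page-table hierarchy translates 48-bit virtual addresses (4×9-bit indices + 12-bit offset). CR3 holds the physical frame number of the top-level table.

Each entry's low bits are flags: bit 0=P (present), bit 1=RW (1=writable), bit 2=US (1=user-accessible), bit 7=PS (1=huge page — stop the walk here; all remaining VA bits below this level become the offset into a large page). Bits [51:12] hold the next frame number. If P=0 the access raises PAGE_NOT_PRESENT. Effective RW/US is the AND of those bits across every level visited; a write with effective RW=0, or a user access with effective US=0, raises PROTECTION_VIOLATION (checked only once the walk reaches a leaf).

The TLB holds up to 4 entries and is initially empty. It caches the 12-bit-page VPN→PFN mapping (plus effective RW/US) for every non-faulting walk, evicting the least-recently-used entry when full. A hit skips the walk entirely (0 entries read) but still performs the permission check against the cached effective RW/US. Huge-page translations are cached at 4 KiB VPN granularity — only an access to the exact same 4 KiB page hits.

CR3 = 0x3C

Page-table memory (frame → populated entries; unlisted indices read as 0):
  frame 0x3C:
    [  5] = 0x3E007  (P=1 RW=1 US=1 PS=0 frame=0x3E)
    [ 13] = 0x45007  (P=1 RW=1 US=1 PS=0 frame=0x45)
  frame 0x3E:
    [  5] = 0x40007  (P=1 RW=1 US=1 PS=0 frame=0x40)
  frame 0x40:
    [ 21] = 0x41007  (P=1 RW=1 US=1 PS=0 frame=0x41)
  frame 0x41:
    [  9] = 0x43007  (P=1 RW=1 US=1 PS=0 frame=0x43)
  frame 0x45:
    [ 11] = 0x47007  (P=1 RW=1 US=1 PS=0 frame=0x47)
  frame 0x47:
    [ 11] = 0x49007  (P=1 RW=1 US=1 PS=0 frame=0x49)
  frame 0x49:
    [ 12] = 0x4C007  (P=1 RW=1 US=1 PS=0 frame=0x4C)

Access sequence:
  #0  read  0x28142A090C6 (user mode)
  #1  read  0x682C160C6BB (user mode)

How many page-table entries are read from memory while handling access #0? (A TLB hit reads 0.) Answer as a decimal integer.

Per-access translation:
#0 VA=0x28142A090C6 (r,user):
  lvl0: tbl 0x3C, slot 5 ⇒ 0x3E007 (P1/RW1/US1/PS0)
  lvl1: tbl 0x3E, slot 5 ⇒ 0x40007 (P1/RW1/US1/PS0)
  lvl2: tbl 0x40, slot 21 ⇒ 0x41007 (P1/RW1/US1/PS0)
  lvl3: tbl 0x41, slot 9 ⇒ 0x43007 (P1/RW1/US1/PS0)
  ✓ 0x430C6  — 4 lookups
#1 VA=0x682C160C6BB (r,user):
  lvl0: tbl 0x3C, slot 13 ⇒ 0x45007 (P1/RW1/US1/PS0)
  lvl1: tbl 0x45, slot 11 ⇒ 0x47007 (P1/RW1/US1/PS0)
  lvl2: tbl 0x47, slot 11 ⇒ 0x49007 (P1/RW1/US1/PS0)
  lvl3: tbl 0x49, slot 12 ⇒ 0x4C007 (P1/RW1/US1/PS0)
  ✓ 0x4C6BB  — 4 lookups

Entries read for #0: 4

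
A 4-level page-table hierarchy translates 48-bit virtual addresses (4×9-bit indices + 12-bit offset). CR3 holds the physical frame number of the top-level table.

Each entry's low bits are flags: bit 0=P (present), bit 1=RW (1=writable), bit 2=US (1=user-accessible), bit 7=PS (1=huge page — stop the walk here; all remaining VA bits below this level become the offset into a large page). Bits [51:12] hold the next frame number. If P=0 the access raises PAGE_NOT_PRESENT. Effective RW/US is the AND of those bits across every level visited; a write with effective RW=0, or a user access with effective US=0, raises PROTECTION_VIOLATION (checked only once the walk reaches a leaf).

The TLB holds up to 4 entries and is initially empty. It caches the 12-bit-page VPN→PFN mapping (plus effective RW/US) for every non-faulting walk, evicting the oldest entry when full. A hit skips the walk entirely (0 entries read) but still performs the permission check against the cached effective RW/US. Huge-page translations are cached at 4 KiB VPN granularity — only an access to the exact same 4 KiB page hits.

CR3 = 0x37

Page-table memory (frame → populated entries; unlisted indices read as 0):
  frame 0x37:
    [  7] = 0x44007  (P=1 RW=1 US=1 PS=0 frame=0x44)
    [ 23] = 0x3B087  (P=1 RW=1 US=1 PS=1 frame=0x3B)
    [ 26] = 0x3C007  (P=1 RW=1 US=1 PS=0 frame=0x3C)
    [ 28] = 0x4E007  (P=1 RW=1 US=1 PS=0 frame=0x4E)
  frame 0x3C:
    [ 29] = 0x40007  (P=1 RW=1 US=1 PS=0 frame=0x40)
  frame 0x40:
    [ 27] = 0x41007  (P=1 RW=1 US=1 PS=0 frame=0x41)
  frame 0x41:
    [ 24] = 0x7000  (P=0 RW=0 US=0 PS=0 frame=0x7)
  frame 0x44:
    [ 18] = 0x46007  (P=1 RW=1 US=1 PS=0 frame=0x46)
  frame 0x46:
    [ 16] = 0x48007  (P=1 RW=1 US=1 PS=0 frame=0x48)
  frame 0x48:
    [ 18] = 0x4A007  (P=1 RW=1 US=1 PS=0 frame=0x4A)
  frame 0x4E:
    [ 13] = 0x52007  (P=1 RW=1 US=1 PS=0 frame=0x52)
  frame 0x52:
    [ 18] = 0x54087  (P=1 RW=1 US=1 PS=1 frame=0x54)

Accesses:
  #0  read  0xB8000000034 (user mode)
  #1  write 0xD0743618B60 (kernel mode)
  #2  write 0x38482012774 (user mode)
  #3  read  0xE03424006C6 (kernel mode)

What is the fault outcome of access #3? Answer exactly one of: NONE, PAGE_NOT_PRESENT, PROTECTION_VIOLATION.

Trace:
#0 VA=0xB8000000034 (r,user):
  L0 @0x37[23] → 0x3B087  P=1,RW=1,US=1,PS=1
  ⇒ phys 0x3B034 (huge @L0)  [1 reads]
#1 VA=0xD0743618B60 (w,kernel):
  L0 @0x37[26] → 0x3C007  P=1,RW=1,US=1,PS=0
  L1 @0x3C[29] → 0x40007  P=1,RW=1,US=1,PS=0
  L2 @0x40[27] → 0x41007  P=1,RW=1,US=1,PS=0
  L3 @0x41[24] → 0x7000  P=0,RW=0,US=0,PS=0
  → PAGE_NOT_PRESENT  (4 entries read)
#2 VA=0x38482012774 (w,user):
  L0 @0x37[7] → 0x44007  P=1,RW=1,US=1,PS=0
  L1 @0x44[18] → 0x46007  P=1,RW=1,US=1,PS=0
  L2 @0x46[16] → 0x48007  P=1,RW=1,US=1,PS=0
  L3 @0x48[18] → 0x4A007  P=1,RW=1,US=1,PS=0
  ⇒ phys 0x4A774  [4 reads]
#3 VA=0xE03424006C6 (r,kernel):
  L0 @0x37[28] → 0x4E007  P=1,RW=1,US=1,PS=0
  L1 @0x4E[13] → 0x52007  P=1,RW=1,US=1,PS=0
  L2 @0x52[18] → 0x54087  P=1,RW=1,US=1,PS=1
  ⇒ phys 0x546C6 (huge @L2)  [3 reads]

Access #3 fault: NONE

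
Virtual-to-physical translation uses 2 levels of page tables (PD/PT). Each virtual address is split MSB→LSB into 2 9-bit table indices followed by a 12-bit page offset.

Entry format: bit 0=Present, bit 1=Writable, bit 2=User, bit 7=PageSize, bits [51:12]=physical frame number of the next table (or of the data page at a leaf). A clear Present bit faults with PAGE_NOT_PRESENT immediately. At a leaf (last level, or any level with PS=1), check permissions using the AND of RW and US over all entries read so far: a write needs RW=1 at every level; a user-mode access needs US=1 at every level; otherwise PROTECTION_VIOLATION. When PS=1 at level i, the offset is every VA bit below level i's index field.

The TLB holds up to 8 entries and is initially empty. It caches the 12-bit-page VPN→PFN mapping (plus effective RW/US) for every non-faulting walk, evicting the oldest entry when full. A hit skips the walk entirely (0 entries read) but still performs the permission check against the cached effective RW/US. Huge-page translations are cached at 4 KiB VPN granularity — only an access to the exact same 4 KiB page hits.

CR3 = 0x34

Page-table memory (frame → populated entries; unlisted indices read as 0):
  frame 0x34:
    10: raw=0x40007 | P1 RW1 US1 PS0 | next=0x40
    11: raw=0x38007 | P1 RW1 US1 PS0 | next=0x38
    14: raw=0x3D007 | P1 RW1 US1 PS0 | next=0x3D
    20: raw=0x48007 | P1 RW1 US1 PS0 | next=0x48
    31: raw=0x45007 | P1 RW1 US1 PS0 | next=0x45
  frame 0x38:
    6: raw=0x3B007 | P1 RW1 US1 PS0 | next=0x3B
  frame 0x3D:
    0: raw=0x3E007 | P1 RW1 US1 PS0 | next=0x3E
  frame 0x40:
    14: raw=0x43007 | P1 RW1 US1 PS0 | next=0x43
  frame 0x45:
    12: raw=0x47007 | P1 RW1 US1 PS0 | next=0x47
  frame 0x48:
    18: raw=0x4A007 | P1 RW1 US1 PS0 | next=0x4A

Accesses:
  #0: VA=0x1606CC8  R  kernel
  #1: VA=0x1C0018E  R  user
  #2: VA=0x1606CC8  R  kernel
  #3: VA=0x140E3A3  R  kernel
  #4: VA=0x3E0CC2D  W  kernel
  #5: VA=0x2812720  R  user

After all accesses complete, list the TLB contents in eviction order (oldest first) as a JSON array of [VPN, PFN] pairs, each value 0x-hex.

Trace:
#0 VA=0x1606CC8 (r,kernel):
  L0 @0x34[11] → 0x38007  P=1,RW=1,US=1,PS=0
  L1 @0x38[6] → 0x3B007  P=1,RW=1,US=1,PS=0
  ✓ 0x3BCC8  — 2 lookups
#1 VA=0x1C0018E (r,user):
  L0 @0x34[14] → 0x3D007  P=1,RW=1,US=1,PS=0
  L1 @0x3D[0] → 0x3E007  P=1,RW=1,US=1,PS=0
  ✓ 0x3E18E  — 2 lookups
#2 VA=0x1606CC8 (r,kernel):
  TLB hit vpn=0x1606 → PA=0x3BCC8
#3 VA=0x140E3A3 (r,kernel):
  L0 @0x34[10] → 0x40007  P=1,RW=1,US=1,PS=0
  L1 @0x40[14] → 0x43007  P=1,RW=1,US=1,PS=0
  ✓ 0x433A3  — 2 lookups
#4 VA=0x3E0CC2D (w,kernel):
  L0 @0x34[31] → 0x45007  P=1,RW=1,US=1,PS=0
  L1 @0x45[12] → 0x47007  P=1,RW=1,US=1,PS=0
  ✓ 0x47C2D  — 2 lookups
#5 VA=0x2812720 (r,user):
  L0 @0x34[20] → 0x48007  P=1,RW=1,US=1,PS=0
  L1 @0x48[18] → 0x4A007  P=1,RW=1,US=1,PS=0
  ✓ 0x4A720  — 2 lookups

TLB: [["0x1606", "0x3B"], ["0x1C00", "0x3E"], ["0x140E", "0x43"], ["0x3E0C", "0x47"], ["0x2812", "0x4A"]]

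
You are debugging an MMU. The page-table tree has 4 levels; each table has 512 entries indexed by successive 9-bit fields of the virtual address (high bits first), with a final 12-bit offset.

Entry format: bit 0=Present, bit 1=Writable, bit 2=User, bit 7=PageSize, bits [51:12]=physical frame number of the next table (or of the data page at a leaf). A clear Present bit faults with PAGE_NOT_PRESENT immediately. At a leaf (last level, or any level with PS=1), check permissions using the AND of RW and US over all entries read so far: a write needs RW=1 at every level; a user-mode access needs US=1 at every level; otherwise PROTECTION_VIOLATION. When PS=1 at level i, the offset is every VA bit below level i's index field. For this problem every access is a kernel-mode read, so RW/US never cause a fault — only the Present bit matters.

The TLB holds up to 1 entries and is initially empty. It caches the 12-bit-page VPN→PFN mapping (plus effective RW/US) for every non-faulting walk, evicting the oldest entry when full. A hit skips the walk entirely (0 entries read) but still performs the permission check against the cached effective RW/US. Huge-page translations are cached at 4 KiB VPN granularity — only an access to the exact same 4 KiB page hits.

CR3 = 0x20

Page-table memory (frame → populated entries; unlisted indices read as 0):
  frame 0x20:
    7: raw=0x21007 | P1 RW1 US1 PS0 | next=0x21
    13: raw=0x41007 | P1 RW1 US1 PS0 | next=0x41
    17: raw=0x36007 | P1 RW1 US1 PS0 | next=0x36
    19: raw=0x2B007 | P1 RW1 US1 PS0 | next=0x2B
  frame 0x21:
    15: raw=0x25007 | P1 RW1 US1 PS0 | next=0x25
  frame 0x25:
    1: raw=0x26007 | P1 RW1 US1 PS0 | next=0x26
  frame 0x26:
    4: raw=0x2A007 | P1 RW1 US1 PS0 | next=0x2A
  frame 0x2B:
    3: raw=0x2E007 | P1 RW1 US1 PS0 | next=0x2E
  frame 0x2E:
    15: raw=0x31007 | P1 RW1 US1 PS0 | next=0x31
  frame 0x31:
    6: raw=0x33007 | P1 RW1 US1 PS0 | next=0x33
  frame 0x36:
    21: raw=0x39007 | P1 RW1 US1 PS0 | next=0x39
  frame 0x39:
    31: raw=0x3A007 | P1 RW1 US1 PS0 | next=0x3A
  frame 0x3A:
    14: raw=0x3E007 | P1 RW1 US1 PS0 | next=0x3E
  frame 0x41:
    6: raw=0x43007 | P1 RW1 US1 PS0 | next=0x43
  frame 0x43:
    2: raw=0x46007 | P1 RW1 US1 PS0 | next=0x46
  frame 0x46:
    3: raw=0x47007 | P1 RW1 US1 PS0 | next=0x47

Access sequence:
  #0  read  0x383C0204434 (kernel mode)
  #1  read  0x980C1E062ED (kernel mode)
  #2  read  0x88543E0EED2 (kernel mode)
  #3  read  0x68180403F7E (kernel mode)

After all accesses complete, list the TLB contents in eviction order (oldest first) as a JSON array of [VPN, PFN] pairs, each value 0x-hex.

Per-access translation:
#0 VA=0x383C0204434 (r,kernel):
  lvl0: tbl 0x20, slot 7 ⇒ 0x21007 (P1/RW1/US1/PS0)
  lvl1: tbl 0x21, slot 15 ⇒ 0x25007 (P1/RW1/US1/PS0)
  lvl2: tbl 0x25, slot 1 ⇒ 0x26007 (P1/RW1/US1/PS0)
  lvl3: tbl 0x26, slot 4 ⇒ 0x2A007 (P1/RW1/US1/PS0)
  ✓ 0x2A434  — 4 lookups
#1 VA=0x980C1E062ED (r,kernel):
  lvl0: tbl 0x20, slot 19 ⇒ 0x2B007 (P1/RW1/US1/PS0)
  lvl1: tbl 0x2B, slot 3 ⇒ 0x2E007 (P1/RW1/US1/PS0)
  lvl2: tbl 0x2E, slot 15 ⇒ 0x31007 (P1/RW1/US1/PS0)
  lvl3: tbl 0x31, slot 6 ⇒ 0x33007 (P1/RW1/US1/PS0)
  ✓ 0x332ED  — 4 lookups
#2 VA=0x88543E0EED2 (r,kernel):
  lvl0: tbl 0x20, slot 17 ⇒ 0x36007 (P1/RW1/US1/PS0)
  lvl1: tbl 0x36, slot 21 ⇒ 0x39007 (P1/RW1/US1/PS0)
  lvl2: tbl 0x39, slot 31 ⇒ 0x3A007 (P1/RW1/US1/PS0)
  lvl3: tbl 0x3A, slot 14 ⇒ 0x3E007 (P1/RW1/US1/PS0)
  ✓ 0x3EED2  — 4 lookups
#3 VA=0x68180403F7E (r,kernel):
  lvl0: tbl 0x20, slot 13 ⇒ 0x41007 (P1/RW1/US1/PS0)
  lvl1: tbl 0x41, slot 6 ⇒ 0x43007 (P1/RW1/US1/PS0)
  lvl2: tbl 0x43, slot 2 ⇒ 0x46007 (P1/RW1/US1/PS0)
  lvl3: tbl 0x46, slot 3 ⇒ 0x47007 (P1/RW1/US1/PS0)
  ✓ 0x47F7E  — 4 lookups

TLB: [["0x68180403", "0x47"]]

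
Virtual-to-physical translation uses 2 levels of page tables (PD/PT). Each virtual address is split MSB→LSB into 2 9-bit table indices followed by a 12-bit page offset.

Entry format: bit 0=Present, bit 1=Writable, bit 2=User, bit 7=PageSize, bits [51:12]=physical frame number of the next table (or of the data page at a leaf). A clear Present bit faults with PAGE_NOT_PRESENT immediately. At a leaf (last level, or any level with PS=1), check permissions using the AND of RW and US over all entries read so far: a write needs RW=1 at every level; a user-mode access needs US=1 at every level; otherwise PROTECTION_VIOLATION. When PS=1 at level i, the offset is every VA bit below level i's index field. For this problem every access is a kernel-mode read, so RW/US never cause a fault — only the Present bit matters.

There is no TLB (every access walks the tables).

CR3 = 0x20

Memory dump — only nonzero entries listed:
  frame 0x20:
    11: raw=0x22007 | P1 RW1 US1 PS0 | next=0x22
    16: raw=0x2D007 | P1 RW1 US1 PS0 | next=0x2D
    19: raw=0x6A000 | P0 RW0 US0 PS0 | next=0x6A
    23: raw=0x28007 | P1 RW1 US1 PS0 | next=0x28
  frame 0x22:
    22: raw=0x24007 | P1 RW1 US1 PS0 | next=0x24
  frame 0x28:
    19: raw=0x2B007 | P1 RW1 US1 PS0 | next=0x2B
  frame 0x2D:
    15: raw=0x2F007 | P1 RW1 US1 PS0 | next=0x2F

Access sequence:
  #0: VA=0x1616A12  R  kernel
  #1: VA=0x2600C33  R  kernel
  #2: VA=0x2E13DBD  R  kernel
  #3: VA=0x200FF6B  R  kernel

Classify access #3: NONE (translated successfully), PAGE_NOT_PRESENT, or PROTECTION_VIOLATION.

Walk each access:
#0 VA=0x1616A12 (r,kernel):
  L0 @0x20[11] → 0x22007  P=1,RW=1,US=1,PS=0
  L1 @0x22[22] → 0x24007  P=1,RW=1,US=1,PS=0
  → PA=0x24A12  (2 entries read)
#1 VA=0x2600C33 (r,kernel):
  L0 @0x20[19] → 0x6A000  P=0,RW=0,US=0,PS=0
  → PAGE_NOT_PRESENT  (1 entries read)
#2 VA=0x2E13DBD (r,kernel):
  L0 @0x20[23] → 0x28007  P=1,RW=1,US=1,PS=0
  L1 @0x28[19] → 0x2B007  P=1,RW=1,US=1,PS=0
  → PA=0x2BDBD  (2 entries read)
#3 VA=0x200FF6B (r,kernel):
  L0 @0x20[16] → 0x2D007  P=1,RW=1,US=1,PS=0
  L1 @0x2D[15] → 0x2F007  P=1,RW=1,US=1,PS=0
  → PA=0x2FF6B  (2 entries read)

Access #3 fault: NONE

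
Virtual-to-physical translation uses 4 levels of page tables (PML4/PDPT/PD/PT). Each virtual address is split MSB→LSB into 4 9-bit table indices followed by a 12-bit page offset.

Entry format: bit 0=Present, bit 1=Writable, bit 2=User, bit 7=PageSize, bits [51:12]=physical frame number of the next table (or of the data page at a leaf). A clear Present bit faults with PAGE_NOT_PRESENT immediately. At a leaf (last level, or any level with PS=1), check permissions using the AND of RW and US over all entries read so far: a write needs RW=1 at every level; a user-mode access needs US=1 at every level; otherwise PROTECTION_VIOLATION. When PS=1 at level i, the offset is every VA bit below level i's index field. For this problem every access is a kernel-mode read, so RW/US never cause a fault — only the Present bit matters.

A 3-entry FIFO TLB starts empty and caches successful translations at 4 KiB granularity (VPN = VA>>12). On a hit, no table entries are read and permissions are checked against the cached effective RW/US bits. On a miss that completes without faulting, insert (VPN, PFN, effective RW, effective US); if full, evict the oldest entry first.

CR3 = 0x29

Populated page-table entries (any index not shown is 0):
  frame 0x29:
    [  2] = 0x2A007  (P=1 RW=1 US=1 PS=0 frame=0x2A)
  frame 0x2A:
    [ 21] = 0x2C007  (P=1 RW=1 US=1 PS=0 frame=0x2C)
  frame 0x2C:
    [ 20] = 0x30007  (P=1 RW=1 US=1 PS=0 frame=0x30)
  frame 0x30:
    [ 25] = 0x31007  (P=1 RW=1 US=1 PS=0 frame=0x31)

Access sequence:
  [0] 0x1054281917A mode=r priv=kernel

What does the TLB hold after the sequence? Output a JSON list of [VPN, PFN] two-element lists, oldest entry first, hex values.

Walk each access:
#0 VA=0x1054281917A (r,kernel):
  L0 @0x29[2] → 0x2A007  P=1,RW=1,US=1,PS=0
  L1 @0x2A[21] → 0x2C007  P=1,RW=1,US=1,PS=0
  L2 @0x2C[20] → 0x30007  P=1,RW=1,US=1,PS=0
  L3 @0x30[25] → 0x31007  P=1,RW=1,US=1,PS=0
  ✓ 0x3117A  — 4 lookups

TLB: [["0x10542819", "0x31"]]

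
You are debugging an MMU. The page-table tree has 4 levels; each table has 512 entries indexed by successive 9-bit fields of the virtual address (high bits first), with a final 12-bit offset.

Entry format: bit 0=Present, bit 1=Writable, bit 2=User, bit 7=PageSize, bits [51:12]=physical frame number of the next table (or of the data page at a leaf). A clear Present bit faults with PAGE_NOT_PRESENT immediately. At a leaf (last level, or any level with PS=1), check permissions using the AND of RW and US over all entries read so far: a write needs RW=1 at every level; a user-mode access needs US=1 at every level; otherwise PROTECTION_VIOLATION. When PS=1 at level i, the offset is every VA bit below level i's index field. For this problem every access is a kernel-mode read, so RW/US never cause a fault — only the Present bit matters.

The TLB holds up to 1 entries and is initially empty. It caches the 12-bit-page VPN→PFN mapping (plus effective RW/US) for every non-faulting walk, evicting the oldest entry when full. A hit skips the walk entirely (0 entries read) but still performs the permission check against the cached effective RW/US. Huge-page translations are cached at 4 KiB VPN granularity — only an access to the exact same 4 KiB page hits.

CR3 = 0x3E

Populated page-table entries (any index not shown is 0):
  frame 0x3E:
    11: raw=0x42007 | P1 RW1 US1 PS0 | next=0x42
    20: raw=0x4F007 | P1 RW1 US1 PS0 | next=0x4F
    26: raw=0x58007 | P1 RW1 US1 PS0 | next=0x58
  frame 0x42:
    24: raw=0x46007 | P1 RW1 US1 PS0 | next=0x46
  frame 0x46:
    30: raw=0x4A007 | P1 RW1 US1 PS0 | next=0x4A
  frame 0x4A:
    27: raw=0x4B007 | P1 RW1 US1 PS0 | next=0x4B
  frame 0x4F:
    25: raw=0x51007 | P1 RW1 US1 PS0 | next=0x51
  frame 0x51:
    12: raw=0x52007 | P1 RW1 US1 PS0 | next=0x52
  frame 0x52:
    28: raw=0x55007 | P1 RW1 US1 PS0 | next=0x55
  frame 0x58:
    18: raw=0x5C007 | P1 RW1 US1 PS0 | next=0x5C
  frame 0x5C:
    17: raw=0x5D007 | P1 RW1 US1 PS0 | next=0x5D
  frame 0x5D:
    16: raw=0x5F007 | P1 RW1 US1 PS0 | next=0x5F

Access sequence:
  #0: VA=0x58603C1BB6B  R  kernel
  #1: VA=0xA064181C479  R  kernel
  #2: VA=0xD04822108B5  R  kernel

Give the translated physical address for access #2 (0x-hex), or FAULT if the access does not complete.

Trace:
#0 VA=0x58603C1BB6B (r,kernel):
  [0] read 0x3E idx=11: raw=0x42007 flags P=1 W=1 U=1 S=0
  [1] read 0x42 idx=24: raw=0x46007 flags P=1 W=1 U=1 S=0
  [2] read 0x46 idx=30: raw=0x4A007 flags P=1 W=1 U=1 S=0
  [3] read 0x4A idx=27: raw=0x4B007 flags P=1 W=1 U=1 S=0
  ⇒ phys 0x4BB6B  [4 reads]
#1 VA=0xA064181C479 (r,kernel):
  [0] read 0x3E idx=20: raw=0x4F007 flags P=1 W=1 U=1 S=0
  [1] read 0x4F idx=25: raw=0x51007 flags P=1 W=1 U=1 S=0
  [2] read 0x51 idx=12: raw=0x52007 flags P=1 W=1 U=1 S=0
  [3] read 0x52 idx=28: raw=0x55007 flags P=1 W=1 U=1 S=0
  ⇒ phys 0x55479  [4 reads]
#2 VA=0xD04822108B5 (r,kernel):
  [0] read 0x3E idx=26: raw=0x58007 flags P=1 W=1 U=1 S=0
  [1] read 0x58 idx=18: raw=0x5C007 flags P=1 W=1 U=1 S=0
  [2] read 0x5C idx=17: raw=0x5D007 flags P=1 W=1 U=1 S=0
  [3] read 0x5D idx=16: raw=0x5F007 flags P=1 W=1 U=1 S=0
  ⇒ phys 0x5F8B5  [4 reads]

Access #2 PA: 0x5F8B5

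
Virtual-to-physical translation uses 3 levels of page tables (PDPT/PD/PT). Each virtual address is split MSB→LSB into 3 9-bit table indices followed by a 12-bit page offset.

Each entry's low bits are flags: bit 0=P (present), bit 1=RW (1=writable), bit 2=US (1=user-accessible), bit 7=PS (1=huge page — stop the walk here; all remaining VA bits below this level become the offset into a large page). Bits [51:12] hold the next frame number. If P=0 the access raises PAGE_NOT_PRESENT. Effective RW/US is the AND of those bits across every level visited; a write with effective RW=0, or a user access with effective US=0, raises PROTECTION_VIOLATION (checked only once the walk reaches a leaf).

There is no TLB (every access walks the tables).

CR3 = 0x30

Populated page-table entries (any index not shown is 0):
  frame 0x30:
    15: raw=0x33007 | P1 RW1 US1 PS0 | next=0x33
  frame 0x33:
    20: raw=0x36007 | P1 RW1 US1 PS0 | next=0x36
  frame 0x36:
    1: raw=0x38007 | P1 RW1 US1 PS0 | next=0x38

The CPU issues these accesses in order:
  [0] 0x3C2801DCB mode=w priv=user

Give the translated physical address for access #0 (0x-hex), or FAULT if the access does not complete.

Trace:
#0 VA=0x3C2801DCB (w,user):
  L0 @0x30[15] → 0x33007  P=1,RW=1,US=1,PS=0
  L1 @0x33[20] → 0x36007  P=1,RW=1,US=1,PS=0
  L2 @0x36[1] → 0x38007  P=1,RW=1,US=1,PS=0
  → PA=0x38DCB  (3 entries read)

Access #0 PA: 0x38DCB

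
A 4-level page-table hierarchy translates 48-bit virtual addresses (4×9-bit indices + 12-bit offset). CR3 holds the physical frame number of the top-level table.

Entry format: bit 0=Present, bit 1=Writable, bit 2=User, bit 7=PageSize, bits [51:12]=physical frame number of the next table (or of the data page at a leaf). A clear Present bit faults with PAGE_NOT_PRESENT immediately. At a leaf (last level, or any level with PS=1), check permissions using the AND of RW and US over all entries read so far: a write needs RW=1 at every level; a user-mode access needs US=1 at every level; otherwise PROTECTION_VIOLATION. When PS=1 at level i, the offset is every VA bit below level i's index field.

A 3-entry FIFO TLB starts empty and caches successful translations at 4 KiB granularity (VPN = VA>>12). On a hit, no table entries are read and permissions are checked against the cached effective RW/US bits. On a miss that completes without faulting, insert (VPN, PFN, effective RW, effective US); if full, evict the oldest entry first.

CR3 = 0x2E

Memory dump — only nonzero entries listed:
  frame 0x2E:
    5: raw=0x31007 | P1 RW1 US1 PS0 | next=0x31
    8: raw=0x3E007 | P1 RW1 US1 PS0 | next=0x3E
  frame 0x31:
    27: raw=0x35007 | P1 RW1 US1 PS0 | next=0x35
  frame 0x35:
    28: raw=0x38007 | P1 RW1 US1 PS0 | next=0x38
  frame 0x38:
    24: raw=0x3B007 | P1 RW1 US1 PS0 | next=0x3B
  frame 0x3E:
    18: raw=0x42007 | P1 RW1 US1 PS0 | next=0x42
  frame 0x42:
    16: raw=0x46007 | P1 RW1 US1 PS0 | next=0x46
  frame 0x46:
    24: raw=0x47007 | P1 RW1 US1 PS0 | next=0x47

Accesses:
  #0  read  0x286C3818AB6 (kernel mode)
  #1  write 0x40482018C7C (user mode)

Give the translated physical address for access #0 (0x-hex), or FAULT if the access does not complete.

Walk each access:
#0 VA=0x286C3818AB6 (r,kernel):
  [0] read 0x2E idx=5: raw=0x31007 flags P=1 W=1 U=1 S=0
  [1] read 0x31 idx=27: raw=0x35007 flags P=1 W=1 U=1 S=0
  [2] read 0x35 idx=28: raw=0x38007 flags P=1 W=1 U=1 S=0
  [3] read 0x38 idx=24: raw=0x3B007 flags P=1 W=1 U=1 S=0
  ✓ 0x3BAB6  — 4 lookups
#1 VA=0x40482018C7C (w,user):
  [0] read 0x2E idx=8: raw=0x3E007 flags P=1 W=1 U=1 S=0
  [1] read 0x3E idx=18: raw=0x42007 flags P=1 W=1 U=1 S=0
  [2] read 0x42 idx=16: raw=0x46007 flags P=1 W=1 U=1 S=0
  [3] read 0x46 idx=24: raw=0x47007 flags P=1 W=1 U=1 S=0
  ✓ 0x47C7C  — 4 lookups

Access #0 PA: 0x3BAB6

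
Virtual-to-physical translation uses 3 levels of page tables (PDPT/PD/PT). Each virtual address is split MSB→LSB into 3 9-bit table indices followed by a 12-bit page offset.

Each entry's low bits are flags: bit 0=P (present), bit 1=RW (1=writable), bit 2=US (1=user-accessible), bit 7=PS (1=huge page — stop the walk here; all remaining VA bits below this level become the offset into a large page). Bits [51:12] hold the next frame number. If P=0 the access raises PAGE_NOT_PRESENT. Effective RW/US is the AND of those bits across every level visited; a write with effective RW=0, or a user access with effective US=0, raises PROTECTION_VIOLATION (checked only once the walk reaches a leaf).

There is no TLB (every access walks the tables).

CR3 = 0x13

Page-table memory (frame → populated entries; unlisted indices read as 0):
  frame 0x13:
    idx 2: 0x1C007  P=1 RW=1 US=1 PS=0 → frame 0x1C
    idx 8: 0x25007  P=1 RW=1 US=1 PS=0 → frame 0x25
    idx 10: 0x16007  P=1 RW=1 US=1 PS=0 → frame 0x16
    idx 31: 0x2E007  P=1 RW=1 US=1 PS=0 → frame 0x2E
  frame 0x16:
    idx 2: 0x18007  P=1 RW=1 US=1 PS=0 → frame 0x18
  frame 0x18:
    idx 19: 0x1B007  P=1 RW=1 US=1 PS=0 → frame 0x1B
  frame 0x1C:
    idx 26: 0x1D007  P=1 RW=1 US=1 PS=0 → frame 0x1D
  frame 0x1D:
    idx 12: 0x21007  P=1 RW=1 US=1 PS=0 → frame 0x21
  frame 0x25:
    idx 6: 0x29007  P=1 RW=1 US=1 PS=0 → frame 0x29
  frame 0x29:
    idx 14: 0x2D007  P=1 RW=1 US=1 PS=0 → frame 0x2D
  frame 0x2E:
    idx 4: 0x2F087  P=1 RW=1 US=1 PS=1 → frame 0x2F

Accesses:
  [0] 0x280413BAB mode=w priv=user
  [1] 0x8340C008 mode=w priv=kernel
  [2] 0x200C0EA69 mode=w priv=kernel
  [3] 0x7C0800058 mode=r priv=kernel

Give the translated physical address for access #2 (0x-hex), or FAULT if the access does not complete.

Per-access translation:
#0 VA=0x280413BAB (w,user):
  lvl0: tbl 0x13, slot 10 ⇒ 0x16007 (P1/RW1/US1/PS0)
  lvl1: tbl 0x16, slot 2 ⇒ 0x18007 (P1/RW1/US1/PS0)
  lvl2: tbl 0x18, slot 19 ⇒ 0x1B007 (P1/RW1/US1/PS0)
  ✓ 0x1BBAB  — 3 lookups
#1 VA=0x8340C008 (w,kernel):
  lvl0: tbl 0x13, slot 2 ⇒ 0x1C007 (P1/RW1/US1/PS0)
  lvl1: tbl 0x1C, slot 26 ⇒ 0x1D007 (P1/RW1/US1/PS0)
  lvl2: tbl 0x1D, slot 12 ⇒ 0x21007 (P1/RW1/US1/PS0)
  ✓ 0x21008  — 3 lookups
#2 VA=0x200C0EA69 (w,kernel):
  lvl0: tbl 0x13, slot 8 ⇒ 0x25007 (P1/RW1/US1/PS0)
  lvl1: tbl 0x25, slot 6 ⇒ 0x29007 (P1/RW1/US1/PS0)
  lvl2: tbl 0x29, slot 14 ⇒ 0x2D007 (P1/RW1/US1/PS0)
  ✓ 0x2DA69  — 3 lookups
#3 VA=0x7C0800058 (r,kernel):
  lvl0: tbl 0x13, slot 31 ⇒ 0x2E007 (P1/RW1/US1/PS0)
  lvl1: tbl 0x2E, slot 4 ⇒ 0x2F087 (P1/RW1/US1/PS1)
  ✓ 0x2F058 (huge @L1)  — 2 lookups

Access #2 PA: 0x2DA69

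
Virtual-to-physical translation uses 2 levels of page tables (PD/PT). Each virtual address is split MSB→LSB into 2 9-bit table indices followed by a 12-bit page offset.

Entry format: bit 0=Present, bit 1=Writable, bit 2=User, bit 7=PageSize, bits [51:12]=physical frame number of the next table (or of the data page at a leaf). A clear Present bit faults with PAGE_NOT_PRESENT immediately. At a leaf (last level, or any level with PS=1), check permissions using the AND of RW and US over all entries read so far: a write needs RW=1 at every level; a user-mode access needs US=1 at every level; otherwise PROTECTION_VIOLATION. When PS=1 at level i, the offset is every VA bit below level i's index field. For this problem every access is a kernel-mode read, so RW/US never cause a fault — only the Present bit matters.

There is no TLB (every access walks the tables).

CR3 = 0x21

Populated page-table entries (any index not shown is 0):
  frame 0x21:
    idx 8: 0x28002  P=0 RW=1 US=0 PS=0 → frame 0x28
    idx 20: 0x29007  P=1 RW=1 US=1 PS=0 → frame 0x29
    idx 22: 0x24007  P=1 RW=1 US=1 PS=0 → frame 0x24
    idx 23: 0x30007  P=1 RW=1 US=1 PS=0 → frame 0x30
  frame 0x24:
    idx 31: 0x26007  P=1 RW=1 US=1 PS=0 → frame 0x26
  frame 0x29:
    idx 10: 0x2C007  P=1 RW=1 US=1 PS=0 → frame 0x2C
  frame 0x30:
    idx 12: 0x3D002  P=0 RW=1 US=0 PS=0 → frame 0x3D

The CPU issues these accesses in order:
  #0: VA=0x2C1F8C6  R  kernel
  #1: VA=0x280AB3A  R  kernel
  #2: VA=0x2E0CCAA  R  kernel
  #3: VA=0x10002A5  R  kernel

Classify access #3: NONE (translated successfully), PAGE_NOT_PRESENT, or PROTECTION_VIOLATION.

Walk each access:
#0 VA=0x2C1F8C6 (r,kernel):
  L0 @0x21[22] → 0x24007  P=1,RW=1,US=1,PS=0
  L1 @0x24[31] → 0x26007  P=1,RW=1,US=1,PS=0
  ⇒ phys 0x268C6  [2 reads]
#1 VA=0x280AB3A (r,kernel):
  L0 @0x21[20] → 0x29007  P=1,RW=1,US=1,PS=0
  L1 @0x29[10] → 0x2C007  P=1,RW=1,US=1,PS=0
  ⇒ phys 0x2CB3A  [2 reads]
#2 VA=0x2E0CCAA (r,kernel):
  L0 @0x21[23] → 0x30007  P=1,RW=1,US=1,PS=0
  L1 @0x30[12] → 0x3D002  P=0,RW=1,US=0,PS=0
  ⇒ fault: PAGE_NOT_PRESENT  — 2 lookups
#3 VA=0x10002A5 (r,kernel):
  L0 @0x21[8] → 0x28002  P=0,RW=1,US=0,PS=0
  ⇒ fault: PAGE_NOT_PRESENT  — 1 lookups

Access #3 fault: PAGE_NOT_PRESENT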